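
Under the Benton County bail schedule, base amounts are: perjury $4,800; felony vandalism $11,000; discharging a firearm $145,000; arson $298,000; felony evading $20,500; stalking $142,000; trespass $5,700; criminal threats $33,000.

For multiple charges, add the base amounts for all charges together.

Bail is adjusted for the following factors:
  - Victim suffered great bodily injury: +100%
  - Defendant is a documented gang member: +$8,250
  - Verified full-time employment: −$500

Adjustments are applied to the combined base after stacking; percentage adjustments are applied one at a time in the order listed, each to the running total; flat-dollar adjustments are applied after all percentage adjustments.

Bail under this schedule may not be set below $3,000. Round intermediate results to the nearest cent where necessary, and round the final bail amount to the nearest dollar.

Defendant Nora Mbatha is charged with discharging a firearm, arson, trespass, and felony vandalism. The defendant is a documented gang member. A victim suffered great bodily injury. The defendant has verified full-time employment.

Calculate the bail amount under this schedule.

$927,150

Base amounts from the schedule: discharging a firearm $145,000; arson $298,000; trespass $5,700; felony vandalism $11,000.
Stacking rule: sum of all bases. $145,000 + $298,000 + $5,700 + $11,000 = $459,700.
Victim suffered great bodily injury (+100%): $459,700 × 2 = $919,400.
Defendant is a documented gang member (+$8,250 flat): $919,400 + $8,250 = $927,650.
Verified full-time employment (−$500 flat): $927,650 − $500 = $927,150.
$927,150 is at or above the $3,000 minimum.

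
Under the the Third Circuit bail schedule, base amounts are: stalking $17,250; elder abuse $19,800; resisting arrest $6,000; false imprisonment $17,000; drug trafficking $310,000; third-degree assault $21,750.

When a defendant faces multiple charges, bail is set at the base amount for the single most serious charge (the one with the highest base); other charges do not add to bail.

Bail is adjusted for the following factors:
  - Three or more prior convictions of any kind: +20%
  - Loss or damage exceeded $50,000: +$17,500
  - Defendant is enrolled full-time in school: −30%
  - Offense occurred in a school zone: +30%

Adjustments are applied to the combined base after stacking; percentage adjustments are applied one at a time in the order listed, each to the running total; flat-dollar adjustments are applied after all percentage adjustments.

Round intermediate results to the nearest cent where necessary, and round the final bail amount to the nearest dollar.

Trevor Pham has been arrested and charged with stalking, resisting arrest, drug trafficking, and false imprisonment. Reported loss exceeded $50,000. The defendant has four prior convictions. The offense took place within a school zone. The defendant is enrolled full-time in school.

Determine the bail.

Base amounts from the schedule: stalking $17,250; resisting arrest $6,000; drug trafficking $310,000; false imprisonment $17,000.
Stacking rule: use the highest base only. Highest is drug trafficking at $310,000. Combined base = $310,000.
Three or more prior convictions of any kind (+20%): $310,000 × 1.2 = $372,000.
Defendant is enrolled full-time in school (−30%): $372,000 × 0.7 = $260,400.
Offense occurred in a school zone (+30%): $260,400 × 1.3 = $338,520.
Loss or damage exceeded $50,000 (+$17,500 flat): $338,520 + $17,500 = $356,020.

$356,020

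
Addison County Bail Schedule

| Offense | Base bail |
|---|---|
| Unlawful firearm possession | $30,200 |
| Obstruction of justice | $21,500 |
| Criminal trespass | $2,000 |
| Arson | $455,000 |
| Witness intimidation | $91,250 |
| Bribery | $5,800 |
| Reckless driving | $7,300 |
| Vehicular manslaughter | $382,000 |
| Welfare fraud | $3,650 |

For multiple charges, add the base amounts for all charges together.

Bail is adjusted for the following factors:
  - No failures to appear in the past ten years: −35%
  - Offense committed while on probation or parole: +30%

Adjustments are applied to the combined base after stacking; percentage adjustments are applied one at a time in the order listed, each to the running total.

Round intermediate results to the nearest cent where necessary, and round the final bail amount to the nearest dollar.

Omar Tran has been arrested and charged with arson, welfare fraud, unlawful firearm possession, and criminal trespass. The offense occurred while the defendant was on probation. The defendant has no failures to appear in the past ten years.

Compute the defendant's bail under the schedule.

$414,768

Base amounts from the schedule: arson $455,000; welfare fraud $3,650; unlawful firearm possession $30,200; criminal trespass $2,000.
Stacking rule: sum of all bases. $455,000 + $3,650 + $30,200 + $2,000 = $490,850.
No failures to appear in the past ten years (−35%): $490,850 × 0.65 = $319,052.50.
Offense committed while on probation or parole (+30%): $319,052.50 × 1.3 = $414,768.25.
Rounded to the nearest dollar: $414,768.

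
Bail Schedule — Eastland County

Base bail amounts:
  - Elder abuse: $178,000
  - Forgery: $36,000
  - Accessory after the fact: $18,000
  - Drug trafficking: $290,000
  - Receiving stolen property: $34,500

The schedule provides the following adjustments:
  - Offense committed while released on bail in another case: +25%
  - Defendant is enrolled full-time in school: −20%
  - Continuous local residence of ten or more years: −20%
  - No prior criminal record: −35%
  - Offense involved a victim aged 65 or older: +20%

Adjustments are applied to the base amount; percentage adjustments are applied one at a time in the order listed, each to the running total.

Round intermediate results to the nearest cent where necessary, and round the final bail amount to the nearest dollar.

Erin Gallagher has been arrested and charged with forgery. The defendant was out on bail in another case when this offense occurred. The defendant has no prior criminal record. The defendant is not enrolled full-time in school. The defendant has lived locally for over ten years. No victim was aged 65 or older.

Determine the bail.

$23,400

Base amounts from the schedule: forgery $36,000.
Single charge. Combined base = $36,000.
Offense committed while released on bail in another case (+25%): $36,000 × 1.25 = $45,000.
Continuous local residence of ten or more years (−20%): $45,000 × 0.8 = $36,000.
No prior criminal record (−35%): $36,000 × 0.65 = $23,400.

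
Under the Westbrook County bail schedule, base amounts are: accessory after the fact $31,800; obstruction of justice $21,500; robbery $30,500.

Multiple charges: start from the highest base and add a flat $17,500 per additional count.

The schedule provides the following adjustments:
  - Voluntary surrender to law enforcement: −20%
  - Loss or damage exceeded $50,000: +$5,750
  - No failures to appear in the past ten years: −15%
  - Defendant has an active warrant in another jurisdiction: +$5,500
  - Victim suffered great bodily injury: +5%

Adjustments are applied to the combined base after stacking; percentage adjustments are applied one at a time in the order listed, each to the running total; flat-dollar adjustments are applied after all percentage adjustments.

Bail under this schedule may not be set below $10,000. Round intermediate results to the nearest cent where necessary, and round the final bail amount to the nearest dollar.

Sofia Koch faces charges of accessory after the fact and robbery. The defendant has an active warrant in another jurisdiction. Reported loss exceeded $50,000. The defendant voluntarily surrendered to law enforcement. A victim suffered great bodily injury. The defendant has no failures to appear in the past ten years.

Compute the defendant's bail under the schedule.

$46,450

Base amounts from the schedule: accessory after the fact $31,800; robbery $30,500.
Stacking rule: highest base plus $17,500 per additional charge. Highest is accessory after the fact at $31,800; 1 additional charge → +$17,500. Combined base = $49,300.
Voluntary surrender to law enforcement (−20%): $49,300 × 0.8 = $39,440.
No failures to appear in the past ten years (−15%): $39,440 × 0.85 = $33,524.
Victim suffered great bodily injury (+5%): $33,524 × 1.05 = $35,200.20.
Loss or damage exceeded $50,000 (+$5,750 flat): $35,200.20 + $5,750 = $40,950.20.
Defendant has an active warrant in another jurisdiction (+$5,500 flat): $40,950.20 + $5,500 = $46,450.20.
$46,450.20 is at or above the $10,000 minimum.
Rounded to the nearest dollar: $46,450.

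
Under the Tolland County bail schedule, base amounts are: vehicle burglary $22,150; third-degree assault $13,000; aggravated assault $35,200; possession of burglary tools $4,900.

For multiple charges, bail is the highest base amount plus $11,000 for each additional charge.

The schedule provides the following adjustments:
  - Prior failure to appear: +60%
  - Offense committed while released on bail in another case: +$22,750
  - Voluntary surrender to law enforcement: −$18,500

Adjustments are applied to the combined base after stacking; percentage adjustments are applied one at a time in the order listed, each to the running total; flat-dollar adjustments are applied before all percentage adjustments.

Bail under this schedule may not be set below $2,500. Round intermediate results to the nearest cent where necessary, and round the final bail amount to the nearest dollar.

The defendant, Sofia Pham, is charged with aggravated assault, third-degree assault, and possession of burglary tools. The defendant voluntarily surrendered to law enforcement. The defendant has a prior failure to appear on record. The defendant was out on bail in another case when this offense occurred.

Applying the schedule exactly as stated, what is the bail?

$98,320

Base amounts from the schedule: aggravated assault $35,200; third-degree assault $13,000; possession of burglary tools $4,900.
Stacking rule: highest base plus $11,000 per additional charge. Highest is aggravated assault at $35,200; 2 additional charges → +$22,000. Combined base = $57,200.
Offense committed while released on bail in another case (+$22,750 flat): $57,200 + $22,750 = $79,950.
Voluntary surrender to law enforcement (−$18,500 flat): $79,950 − $18,500 = $61,450.
Prior failure to appear (+60%): $61,450 × 1.6 = $98,320.
$98,320 is at or above the $2,500 minimum.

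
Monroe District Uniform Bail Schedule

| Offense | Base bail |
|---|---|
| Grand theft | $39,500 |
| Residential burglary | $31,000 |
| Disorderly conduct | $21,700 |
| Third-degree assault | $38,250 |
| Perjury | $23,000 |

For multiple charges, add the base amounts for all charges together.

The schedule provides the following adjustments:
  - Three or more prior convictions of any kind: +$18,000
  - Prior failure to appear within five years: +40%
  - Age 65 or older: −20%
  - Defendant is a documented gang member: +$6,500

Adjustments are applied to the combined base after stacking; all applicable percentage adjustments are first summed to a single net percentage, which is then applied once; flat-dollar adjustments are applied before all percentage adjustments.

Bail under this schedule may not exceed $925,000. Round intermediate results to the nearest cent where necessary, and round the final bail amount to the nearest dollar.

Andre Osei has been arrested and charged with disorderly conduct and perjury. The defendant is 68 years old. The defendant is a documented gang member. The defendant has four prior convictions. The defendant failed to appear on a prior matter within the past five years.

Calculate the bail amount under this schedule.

Base amounts from the schedule: disorderly conduct $21,700; perjury $23,000.
Stacking rule: sum of all bases. $21,700 + $23,000 = $44,700.
Three or more prior convictions of any kind (+$18,000 flat): $44,700 + $18,000 = $62,700.
Defendant is a documented gang member (+$6,500 flat): $62,700 + $6,500 = $69,200.
Net percentage adjustment: +40% −20% = +20%. $69,200 × 1.2 = $83,040.
$83,040 is within the $925,000 maximum.

$83,040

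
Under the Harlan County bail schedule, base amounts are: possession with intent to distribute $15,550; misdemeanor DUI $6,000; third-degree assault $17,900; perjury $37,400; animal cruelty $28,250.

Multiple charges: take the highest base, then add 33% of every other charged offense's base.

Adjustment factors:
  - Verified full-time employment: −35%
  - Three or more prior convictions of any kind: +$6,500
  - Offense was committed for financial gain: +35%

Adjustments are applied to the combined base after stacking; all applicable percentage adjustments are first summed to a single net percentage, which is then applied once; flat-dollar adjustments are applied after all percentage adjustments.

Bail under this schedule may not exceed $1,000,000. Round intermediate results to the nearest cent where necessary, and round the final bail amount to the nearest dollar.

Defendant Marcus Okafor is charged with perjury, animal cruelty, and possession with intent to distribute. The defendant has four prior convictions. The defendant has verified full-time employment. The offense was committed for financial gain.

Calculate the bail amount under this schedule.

Base amounts from the schedule: perjury $37,400; animal cruelty $28,250; possession with intent to distribute $15,550.
Stacking rule: highest base plus 33% of each additional charge. Highest is perjury at $37,400. Additional: $28,250 × 33% = $9,322.50; $15,550 × 33% = $5,131.50. Combined base = $37,400 + $14,454 = $51,854.
Net percentage adjustment: −35% +35% = +0%. $51,854 × 1 = $51,854.
Three or more prior convictions of any kind (+$6,500 flat): $51,854 + $6,500 = $58,354.
$58,354 is within the $1,000,000 maximum.

$58,354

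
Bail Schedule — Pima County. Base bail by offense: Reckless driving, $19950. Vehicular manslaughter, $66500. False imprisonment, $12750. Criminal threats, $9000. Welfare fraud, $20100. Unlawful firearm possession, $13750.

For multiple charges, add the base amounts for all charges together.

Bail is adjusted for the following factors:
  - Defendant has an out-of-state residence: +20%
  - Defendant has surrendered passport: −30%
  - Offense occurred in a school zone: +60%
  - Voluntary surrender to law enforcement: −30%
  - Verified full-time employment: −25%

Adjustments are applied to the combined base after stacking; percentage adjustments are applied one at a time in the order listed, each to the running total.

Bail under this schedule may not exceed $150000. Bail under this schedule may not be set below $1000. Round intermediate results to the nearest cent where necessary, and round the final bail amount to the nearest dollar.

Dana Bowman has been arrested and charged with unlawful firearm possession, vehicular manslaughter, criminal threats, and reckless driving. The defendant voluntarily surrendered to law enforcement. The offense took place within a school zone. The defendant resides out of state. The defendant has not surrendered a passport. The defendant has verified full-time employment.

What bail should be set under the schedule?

Base amounts from the schedule: unlawful firearm possession $13750; vehicular manslaughter $66500; criminal threats $9000; reckless driving $19950.
Stacking rule: sum of all bases. $13750 + $66500 + $9000 + $19950 = $109200.
Defendant has an out-of-state residence (+20%): $109200 × 1.2 = $131040.
Offense occurred in a school zone (+60%): $131040 × 1.6 = $209664.
Voluntary surrender to law enforcement (−30%): $209664 × 0.7 = $146764.80.
Verified full-time employment (−25%): $146764.80 × 0.75 = $110073.60.
$110073.60 is within the $150000 maximum.
$110073.60 is at or above the $1000 minimum.
Rounded to the nearest dollar: $110074.

$110074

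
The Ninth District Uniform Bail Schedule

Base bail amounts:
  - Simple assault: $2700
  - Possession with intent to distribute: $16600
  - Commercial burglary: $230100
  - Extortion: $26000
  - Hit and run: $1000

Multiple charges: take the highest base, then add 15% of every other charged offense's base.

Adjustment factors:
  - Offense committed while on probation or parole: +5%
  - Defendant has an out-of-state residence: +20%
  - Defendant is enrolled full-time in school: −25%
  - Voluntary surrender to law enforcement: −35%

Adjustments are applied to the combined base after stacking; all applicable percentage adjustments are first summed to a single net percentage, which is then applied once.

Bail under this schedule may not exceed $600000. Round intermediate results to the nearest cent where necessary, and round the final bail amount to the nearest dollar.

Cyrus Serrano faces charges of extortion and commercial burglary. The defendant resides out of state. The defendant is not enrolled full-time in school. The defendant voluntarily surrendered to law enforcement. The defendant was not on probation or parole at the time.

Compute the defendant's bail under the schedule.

$198900

Base amounts from the schedule: extortion $26000; commercial burglary $230100.
Stacking rule: highest base plus 15% of each additional charge. Highest is commercial burglary at $230100. Additional: $26000 × 15% = $3900. Combined base = $230100 + $3900 = $234000.
Net percentage adjustment: +20% −35% = −15%. $234000 × 0.85 = $198900.
$198900 is within the $600000 maximum.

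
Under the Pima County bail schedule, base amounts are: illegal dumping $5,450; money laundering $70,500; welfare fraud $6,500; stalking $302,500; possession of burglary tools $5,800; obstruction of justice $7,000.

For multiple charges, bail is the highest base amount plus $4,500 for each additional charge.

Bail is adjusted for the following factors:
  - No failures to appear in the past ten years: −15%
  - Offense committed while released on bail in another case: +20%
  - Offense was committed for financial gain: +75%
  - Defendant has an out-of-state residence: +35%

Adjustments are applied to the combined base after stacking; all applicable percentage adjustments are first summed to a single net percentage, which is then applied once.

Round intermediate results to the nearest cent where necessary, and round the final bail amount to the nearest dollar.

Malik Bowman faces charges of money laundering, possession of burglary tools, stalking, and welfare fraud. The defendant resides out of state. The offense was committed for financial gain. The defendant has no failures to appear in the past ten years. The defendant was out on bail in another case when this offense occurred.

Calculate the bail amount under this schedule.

Base amounts from the schedule: money laundering $70,500; possession of burglary tools $5,800; stalking $302,500; welfare fraud $6,500.
Stacking rule: highest base plus $4,500 per additional charge. Highest is stalking at $302,500; 3 additional charges → +$13,500. Combined base = $316,000.
Net percentage adjustment: −15% +20% +75% +35% = +115%. $316,000 × 2.15 = $679,400.

$679,400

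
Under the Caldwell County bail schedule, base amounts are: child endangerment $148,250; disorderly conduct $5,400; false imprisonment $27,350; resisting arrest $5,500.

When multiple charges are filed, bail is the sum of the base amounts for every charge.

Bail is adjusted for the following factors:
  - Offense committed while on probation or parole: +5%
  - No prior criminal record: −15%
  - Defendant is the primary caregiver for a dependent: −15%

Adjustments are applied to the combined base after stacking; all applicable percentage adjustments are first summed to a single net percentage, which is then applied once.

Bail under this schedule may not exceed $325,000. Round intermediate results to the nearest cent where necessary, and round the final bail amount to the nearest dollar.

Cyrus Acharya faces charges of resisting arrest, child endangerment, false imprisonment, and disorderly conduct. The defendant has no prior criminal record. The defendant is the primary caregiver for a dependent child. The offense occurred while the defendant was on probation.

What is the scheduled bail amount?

Base amounts from the schedule: resisting arrest $5,500; child endangerment $148,250; false imprisonment $27,350; disorderly conduct $5,400.
Stacking rule: sum of all bases. $5,500 + $148,250 + $27,350 + $5,400 = $186,500.
Net percentage adjustment: +5% −15% −15% = −25%. $186,500 × 0.75 = $139,875.
$139,875 is within the $325,000 maximum.

$139,875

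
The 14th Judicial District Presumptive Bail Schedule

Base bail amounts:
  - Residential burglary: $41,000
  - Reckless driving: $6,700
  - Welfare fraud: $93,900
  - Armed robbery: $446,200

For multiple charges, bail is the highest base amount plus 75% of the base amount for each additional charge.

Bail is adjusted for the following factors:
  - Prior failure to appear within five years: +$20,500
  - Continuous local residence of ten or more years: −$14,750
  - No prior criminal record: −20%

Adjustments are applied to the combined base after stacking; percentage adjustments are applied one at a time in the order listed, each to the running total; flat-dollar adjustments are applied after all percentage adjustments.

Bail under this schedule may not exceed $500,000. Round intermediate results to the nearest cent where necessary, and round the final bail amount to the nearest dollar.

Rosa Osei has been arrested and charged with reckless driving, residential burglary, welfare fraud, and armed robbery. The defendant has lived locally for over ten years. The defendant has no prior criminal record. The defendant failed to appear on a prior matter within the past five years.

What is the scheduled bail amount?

Base amounts from the schedule: reckless driving $6,700; residential burglary $41,000; welfare fraud $93,900; armed robbery $446,200.
Stacking rule: highest base plus 75% of each additional charge. Highest is armed robbery at $446,200. Additional: $6,700 × 75% = $5,025; $41,000 × 75% = $30,750; $93,900 × 75% = $70,425. Combined base = $446,200 + $106,200 = $552,400.
No prior criminal record (−20%): $552,400 × 0.8 = $441,920.
Prior failure to appear within five years (+$20,500 flat): $441,920 + $20,500 = $462,420.
Continuous local residence of ten or more years (−$14,750 flat): $462,420 − $14,750 = $447,670.
$447,670 is within the $500,000 maximum.

$447,670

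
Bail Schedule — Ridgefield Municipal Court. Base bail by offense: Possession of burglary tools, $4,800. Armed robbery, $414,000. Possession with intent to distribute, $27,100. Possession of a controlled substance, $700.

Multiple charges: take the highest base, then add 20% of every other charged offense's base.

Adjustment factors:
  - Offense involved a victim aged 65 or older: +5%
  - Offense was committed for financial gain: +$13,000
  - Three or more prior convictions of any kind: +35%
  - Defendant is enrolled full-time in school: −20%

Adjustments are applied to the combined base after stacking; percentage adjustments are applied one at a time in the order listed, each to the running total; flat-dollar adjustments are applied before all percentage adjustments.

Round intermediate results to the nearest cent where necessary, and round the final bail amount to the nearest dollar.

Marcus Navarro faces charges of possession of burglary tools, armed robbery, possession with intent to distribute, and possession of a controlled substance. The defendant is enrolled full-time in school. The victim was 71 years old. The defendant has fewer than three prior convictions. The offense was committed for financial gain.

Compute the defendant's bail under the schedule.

$364,157

Base amounts from the schedule: possession of burglary tools $4,800; armed robbery $414,000; possession with intent to distribute $27,100; possession of a controlled substance $700.
Stacking rule: highest base plus 20% of each additional charge. Highest is armed robbery at $414,000. Additional: $4,800 × 20% = $960; $27,100 × 20% = $5,420; $700 × 20% = $140. Combined base = $414,000 + $6,520 = $420,520.
Offense was committed for financial gain (+$13,000 flat): $420,520 + $13,000 = $433,520.
Offense involved a victim aged 65 or older (+5%): $433,520 × 1.05 = $455,196.
Defendant is enrolled full-time in school (−20%): $455,196 × 0.8 = $364,156.80.
Rounded to the nearest dollar: $364,157.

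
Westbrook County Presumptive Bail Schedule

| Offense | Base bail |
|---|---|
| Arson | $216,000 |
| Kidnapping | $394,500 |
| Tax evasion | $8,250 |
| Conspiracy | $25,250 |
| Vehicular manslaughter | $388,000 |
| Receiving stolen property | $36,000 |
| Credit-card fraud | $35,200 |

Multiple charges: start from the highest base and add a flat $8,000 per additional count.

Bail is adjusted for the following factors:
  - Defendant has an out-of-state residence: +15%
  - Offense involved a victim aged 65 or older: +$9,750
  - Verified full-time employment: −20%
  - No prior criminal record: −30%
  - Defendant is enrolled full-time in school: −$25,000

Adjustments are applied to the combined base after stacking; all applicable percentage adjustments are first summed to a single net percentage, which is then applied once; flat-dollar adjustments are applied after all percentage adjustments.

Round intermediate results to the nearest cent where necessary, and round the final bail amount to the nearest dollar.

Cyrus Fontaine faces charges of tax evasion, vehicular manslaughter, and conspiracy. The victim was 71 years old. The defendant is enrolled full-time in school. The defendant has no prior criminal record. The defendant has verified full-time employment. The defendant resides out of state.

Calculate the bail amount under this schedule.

Base amounts from the schedule: tax evasion $8,250; vehicular manslaughter $388,000; conspiracy $25,250.
Stacking rule: highest base plus $8,000 per additional charge. Highest is vehicular manslaughter at $388,000; 2 additional charges → +$16,000. Combined base = $404,000.
Net percentage adjustment: +15% −20% −30% = −35%. $404,000 × 0.65 = $262,600.
Offense involved a victim aged 65 or older (+$9,750 flat): $262,600 + $9,750 = $272,350.
Defendant is enrolled full-time in school (−$25,000 flat): $272,350 − $25,000 = $247,350.

$247,350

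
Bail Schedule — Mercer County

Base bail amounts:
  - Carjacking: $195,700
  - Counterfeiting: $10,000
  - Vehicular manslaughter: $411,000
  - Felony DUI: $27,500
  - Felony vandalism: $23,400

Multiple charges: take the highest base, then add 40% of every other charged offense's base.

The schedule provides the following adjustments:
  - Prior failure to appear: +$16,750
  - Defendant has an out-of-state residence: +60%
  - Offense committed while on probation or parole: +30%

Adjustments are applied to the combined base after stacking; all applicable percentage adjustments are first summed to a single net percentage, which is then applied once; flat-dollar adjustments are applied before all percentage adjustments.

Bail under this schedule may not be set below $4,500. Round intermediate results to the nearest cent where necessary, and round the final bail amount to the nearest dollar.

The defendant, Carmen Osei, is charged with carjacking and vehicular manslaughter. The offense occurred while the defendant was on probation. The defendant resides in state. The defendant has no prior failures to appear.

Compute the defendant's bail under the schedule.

Base amounts from the schedule: carjacking $195,700; vehicular manslaughter $411,000.
Stacking rule: highest base plus 40% of each additional charge. Highest is vehicular manslaughter at $411,000. Additional: $195,700 × 40% = $78,280. Combined base = $411,000 + $78,280 = $489,280.
Offense committed while on probation or parole (+30%): $489,280 × 1.3 = $636,064.
$636,064 is at or above the $4,500 minimum.

$636,064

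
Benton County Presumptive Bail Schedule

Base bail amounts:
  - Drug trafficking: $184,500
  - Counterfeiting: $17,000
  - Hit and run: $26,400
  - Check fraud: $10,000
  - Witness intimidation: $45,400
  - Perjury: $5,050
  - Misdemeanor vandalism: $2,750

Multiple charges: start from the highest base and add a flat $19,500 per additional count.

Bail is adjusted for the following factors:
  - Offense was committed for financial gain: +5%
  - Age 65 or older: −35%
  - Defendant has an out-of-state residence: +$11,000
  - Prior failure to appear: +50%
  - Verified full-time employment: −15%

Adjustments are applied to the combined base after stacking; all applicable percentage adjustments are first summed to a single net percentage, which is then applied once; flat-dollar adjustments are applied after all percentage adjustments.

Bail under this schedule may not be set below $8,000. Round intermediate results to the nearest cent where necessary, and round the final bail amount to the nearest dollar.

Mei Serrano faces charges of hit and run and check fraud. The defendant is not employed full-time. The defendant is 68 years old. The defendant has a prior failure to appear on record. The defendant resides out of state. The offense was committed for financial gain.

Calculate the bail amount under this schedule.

$66,080

Base amounts from the schedule: hit and run $26,400; check fraud $10,000.
Stacking rule: highest base plus $19,500 per additional charge. Highest is hit and run at $26,400; 1 additional charge → +$19,500. Combined base = $45,900.
Net percentage adjustment: +5% −35% +50% = +20%. $45,900 × 1.2 = $55,080.
Defendant has an out-of-state residence (+$11,000 flat): $55,080 + $11,000 = $66,080.
$66,080 is at or above the $8,000 minimum.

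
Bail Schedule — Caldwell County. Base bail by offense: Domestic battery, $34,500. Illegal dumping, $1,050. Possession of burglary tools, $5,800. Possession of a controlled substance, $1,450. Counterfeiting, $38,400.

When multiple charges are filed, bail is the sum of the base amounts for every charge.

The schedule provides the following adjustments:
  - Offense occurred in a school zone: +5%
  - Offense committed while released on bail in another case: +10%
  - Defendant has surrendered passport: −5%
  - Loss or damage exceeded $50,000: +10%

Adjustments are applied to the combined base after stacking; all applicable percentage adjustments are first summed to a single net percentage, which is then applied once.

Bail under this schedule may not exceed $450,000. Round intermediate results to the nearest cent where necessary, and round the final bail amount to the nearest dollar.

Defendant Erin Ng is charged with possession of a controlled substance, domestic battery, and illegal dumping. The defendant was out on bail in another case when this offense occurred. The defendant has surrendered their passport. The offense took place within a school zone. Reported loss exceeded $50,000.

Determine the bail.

$44,400

Base amounts from the schedule: possession of a controlled substance $1,450; domestic battery $34,500; illegal dumping $1,050.
Stacking rule: sum of all bases. $1,450 + $34,500 + $1,050 = $37,000.
Net percentage adjustment: +5% +10% −5% +10% = +20%. $37,000 × 1.2 = $44,400.
$44,400 is within the $450,000 maximum.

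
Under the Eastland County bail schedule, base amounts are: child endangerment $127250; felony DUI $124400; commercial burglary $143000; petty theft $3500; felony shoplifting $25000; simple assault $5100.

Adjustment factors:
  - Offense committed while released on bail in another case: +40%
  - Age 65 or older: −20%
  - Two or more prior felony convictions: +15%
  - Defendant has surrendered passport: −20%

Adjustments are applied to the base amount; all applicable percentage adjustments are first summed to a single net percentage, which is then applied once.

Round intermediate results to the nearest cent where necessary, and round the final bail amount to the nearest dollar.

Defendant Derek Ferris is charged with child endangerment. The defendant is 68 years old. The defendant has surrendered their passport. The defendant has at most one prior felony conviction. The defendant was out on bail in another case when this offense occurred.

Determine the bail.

$127250

Base amounts from the schedule: child endangerment $127250.
Single charge. Combined base = $127250.
Net percentage adjustment: +40% −20% −20% = +0%. $127250 × 1 = $127250.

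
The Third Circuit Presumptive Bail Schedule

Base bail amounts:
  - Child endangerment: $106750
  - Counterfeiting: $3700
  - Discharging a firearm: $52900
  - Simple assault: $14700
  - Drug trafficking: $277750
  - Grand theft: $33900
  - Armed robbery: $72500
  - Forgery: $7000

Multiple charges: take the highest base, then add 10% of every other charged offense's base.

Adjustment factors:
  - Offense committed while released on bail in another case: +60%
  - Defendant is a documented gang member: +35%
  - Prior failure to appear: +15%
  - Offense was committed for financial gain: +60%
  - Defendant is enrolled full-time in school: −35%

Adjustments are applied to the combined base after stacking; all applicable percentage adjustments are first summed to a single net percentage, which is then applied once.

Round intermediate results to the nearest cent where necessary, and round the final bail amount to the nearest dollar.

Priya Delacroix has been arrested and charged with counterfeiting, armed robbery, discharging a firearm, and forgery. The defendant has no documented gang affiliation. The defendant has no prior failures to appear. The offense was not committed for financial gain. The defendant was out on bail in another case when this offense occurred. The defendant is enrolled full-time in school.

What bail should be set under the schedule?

Base amounts from the schedule: counterfeiting $3700; armed robbery $72500; discharging a firearm $52900; forgery $7000.
Stacking rule: highest base plus 10% of each additional charge. Highest is armed robbery at $72500. Additional: $3700 × 10% = $370; $52900 × 10% = $5290; $7000 × 10% = $700. Combined base = $72500 + $6360 = $78860.
Net percentage adjustment: +60% −35% = +25%. $78860 × 1.25 = $98575.

$98575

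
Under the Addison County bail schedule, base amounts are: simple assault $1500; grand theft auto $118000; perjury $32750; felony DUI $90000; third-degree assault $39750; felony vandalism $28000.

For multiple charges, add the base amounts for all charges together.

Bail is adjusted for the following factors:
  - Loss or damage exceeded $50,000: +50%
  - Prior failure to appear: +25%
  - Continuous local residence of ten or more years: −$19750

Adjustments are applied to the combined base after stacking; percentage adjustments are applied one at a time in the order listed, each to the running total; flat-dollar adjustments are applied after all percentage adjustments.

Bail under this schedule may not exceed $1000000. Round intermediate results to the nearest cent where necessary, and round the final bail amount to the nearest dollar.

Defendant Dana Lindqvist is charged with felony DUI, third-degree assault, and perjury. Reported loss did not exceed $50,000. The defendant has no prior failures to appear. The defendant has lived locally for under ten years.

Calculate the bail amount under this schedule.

$162500

Base amounts from the schedule: felony DUI $90000; third-degree assault $39750; perjury $32750.
Stacking rule: sum of all bases. $90000 + $39750 + $32750 = $162500.
No adjustment factors apply to this defendant.
$162500 is within the $1000000 maximum.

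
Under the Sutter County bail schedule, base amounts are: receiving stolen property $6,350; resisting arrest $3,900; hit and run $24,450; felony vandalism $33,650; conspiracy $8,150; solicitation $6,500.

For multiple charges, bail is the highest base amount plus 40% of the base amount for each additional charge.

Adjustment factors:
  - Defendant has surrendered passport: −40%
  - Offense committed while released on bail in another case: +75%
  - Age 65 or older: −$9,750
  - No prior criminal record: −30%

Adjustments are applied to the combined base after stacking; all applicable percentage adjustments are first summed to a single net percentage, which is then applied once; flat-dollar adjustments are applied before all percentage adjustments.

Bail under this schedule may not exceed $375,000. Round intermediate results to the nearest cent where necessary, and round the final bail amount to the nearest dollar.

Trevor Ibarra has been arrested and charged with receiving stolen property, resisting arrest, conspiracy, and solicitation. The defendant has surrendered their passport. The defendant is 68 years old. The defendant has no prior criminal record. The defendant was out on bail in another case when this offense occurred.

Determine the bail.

Base amounts from the schedule: receiving stolen property $6,350; resisting arrest $3,900; conspiracy $8,150; solicitation $6,500.
Stacking rule: highest base plus 40% of each additional charge. Highest is conspiracy at $8,150. Additional: $6,350 × 40% = $2,540; $3,900 × 40% = $1,560; $6,500 × 40% = $2,600. Combined base = $8,150 + $6,700 = $14,850.
Age 65 or older (−$9,750 flat): $14,850 − $9,750 = $5,100.
Net percentage adjustment: −40% +75% −30% = +5%. $5,100 × 1.05 = $5,355.
$5,355 is within the $375,000 maximum.

$5,355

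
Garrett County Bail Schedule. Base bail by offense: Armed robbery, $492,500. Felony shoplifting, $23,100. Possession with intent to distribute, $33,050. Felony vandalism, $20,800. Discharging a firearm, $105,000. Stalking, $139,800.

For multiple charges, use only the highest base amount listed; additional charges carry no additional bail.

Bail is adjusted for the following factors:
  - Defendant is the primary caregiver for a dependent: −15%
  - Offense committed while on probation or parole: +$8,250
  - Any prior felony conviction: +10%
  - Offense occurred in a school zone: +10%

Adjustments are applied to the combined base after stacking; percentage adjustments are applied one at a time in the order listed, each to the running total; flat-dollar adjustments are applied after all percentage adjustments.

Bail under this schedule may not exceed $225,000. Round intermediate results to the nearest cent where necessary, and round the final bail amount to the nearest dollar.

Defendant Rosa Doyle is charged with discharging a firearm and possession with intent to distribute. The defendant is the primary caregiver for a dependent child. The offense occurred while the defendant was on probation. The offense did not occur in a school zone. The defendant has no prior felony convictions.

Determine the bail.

Base amounts from the schedule: discharging a firearm $105,000; possession with intent to distribute $33,050.
Stacking rule: use the highest base only. Highest is discharging a firearm at $105,000. Combined base = $105,000.
Defendant is the primary caregiver for a dependent (−15%): $105,000 × 0.85 = $89,250.
Offense committed while on probation or parole (+$8,250 flat): $89,250 + $8,250 = $97,500.
$97,500 is within the $225,000 maximum.

$97,500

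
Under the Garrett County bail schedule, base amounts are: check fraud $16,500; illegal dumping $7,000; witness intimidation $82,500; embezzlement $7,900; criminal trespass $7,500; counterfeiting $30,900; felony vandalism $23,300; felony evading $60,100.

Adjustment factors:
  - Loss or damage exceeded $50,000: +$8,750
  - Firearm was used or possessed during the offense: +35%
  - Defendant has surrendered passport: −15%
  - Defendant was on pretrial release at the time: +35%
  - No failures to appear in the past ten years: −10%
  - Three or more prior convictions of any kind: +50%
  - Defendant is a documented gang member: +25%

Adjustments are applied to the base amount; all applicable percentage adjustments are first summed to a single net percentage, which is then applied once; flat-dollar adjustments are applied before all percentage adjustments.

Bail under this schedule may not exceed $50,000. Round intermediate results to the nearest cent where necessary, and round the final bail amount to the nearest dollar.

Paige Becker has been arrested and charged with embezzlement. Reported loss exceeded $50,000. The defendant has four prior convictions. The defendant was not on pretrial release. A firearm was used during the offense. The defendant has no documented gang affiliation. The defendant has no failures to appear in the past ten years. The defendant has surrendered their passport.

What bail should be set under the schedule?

Base amounts from the schedule: embezzlement $7,900.
Single charge. Combined base = $7,900.
Loss or damage exceeded $50,000 (+$8,750 flat): $7,900 + $8,750 = $16,650.
Net percentage adjustment: +35% −15% −10% +50% = +60%. $16,650 × 1.6 = $26,640.
$26,640 is within the $50,000 maximum.

$26,640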